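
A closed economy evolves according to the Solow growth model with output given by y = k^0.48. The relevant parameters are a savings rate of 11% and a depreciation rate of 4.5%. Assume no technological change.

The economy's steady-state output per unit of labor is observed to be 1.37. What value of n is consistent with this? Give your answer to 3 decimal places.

At the steady state, Δk = 0, so s·k^α = (n + δ)·k.
Since y* = [s/(n + δ)]^(α/(1−α)), we have s/(n + δ) = (y*)^((1−α)/α) = 1.37^1.0833 = 1.4064.
Therefore n + δ = s / 1.4064 = 0.11 / 1.4064 = 0.0782, so n = 0.0782 − 0.045 = 0.0332.

n ≈ 0.033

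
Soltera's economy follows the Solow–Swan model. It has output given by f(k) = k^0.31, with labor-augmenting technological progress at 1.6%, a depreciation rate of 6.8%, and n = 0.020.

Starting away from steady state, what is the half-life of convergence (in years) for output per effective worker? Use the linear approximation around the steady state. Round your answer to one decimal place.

Near the steady state the convergence rate is λ = (1 − α)(n + g + δ).
λ = (1 − 0.31) × 0.104 = 0.69 × 0.104 = 0.07176
Half-life = ln 2 / λ = 0.6931 / 0.07176 ≈ 9.66 years

half-life ≈ 9.7 years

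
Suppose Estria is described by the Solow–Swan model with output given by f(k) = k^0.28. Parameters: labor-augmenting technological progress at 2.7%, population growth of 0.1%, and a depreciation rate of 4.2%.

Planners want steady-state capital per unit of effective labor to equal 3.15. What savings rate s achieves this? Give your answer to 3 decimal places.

s ≈ 0.160

Steady state requires s·f(k) = (n + g + δ)·k, i.e. s·k^α = (n + g + δ)·k.
So s / (n + g + δ) = (k*)^(1−α) = 3.15^0.72 = 2.2845.
Therefore s = 2.2845 × (n + g + δ) = 2.2845 × 0.070 = 0.1599.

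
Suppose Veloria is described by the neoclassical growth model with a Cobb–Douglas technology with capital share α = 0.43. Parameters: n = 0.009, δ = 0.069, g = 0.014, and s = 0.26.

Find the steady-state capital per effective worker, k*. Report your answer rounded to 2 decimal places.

k* = 6.19

In steady state, investment equals break-even investment: s·k^α = (n + g + δ)·k.
Rearranging, k^(1−α) = s / (n + g + δ).
k^0.57 = 0.26 / (0.009 + 0.014 + 0.069) = 0.26 / 0.092 = 2.8261
k* = 2.8261^(1/0.57) ≈ 6.1881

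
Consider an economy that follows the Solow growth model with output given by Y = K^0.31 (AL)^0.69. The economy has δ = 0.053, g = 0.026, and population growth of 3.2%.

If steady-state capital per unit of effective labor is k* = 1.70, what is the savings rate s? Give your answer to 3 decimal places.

s ≈ 0.160

Steady state requires s·f(k) = (n + g + δ)·k, i.e. s·k^α = (n + g + δ)·k.
So s / (n + g + δ) = (k*)^(1−α) = 1.70^0.69 = 1.4421.
Therefore s = 1.4421 × (n + g + δ) = 1.4421 × 0.111 = 0.1601.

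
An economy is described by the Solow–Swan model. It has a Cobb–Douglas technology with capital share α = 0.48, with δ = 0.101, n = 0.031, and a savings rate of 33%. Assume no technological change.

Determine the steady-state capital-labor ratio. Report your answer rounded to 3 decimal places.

At the steady state, Δk = 0, so s·k^α = (n + δ)·k.
Dividing both sides by k: k^(1−α) = s / (n + δ).
k^0.52 = 0.33 / (0.031 + 0.101) = 0.33 / 0.132 = 2.5000
k* = 2.5000^(1/0.52) ≈ 5.8246

k* = 5.825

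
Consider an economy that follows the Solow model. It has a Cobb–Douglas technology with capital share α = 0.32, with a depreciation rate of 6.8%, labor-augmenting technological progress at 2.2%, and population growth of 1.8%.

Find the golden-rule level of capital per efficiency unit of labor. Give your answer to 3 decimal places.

The golden rule sets f'(k) = n + g + δ, i.e. α·k^(α−1) = n + g + δ.
So k^(1−α) = α / (n + g + δ) = 0.32 / 0.108 = 2.9630.
k_gold = 2.9630^(1/0.68) ≈ 4.9400

k_gold ≈ 4.940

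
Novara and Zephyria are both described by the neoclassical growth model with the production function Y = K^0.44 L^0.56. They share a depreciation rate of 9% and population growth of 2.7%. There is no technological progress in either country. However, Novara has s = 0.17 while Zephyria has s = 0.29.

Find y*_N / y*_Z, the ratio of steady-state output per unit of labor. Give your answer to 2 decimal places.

ratio ≈ 0.66

Steady-state y* = [s/(n + δ)]^(α/(1−α)), so the ratio is [ (s_N/(n + δ)_N) / (s_Z/(n + δ)_Z) ]^0.7857.
s_N/(n + δ)_N = 0.17/0.117 = 1.4530; s_Z/(n + δ)_Z = 0.29/0.117 = 2.4786.
Ratio = (1.4530/2.4786)^0.7857 = 0.5862^0.7857 ≈ 0.6573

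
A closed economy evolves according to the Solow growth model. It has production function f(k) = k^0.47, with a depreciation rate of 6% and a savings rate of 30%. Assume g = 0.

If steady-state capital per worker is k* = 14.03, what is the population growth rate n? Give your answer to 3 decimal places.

n ≈ 0.014

Steady state requires s·f(k) = (n + δ)·k, i.e. s·k^α = (n + δ)·k.
So s / (n + δ) = (k*)^(1−α) = 14.03^0.53 = 4.0545.
Therefore n + δ = s / 4.0545 = 0.30 / 4.0545 = 0.0740, so n = 0.0740 − 0.060 = 0.0140.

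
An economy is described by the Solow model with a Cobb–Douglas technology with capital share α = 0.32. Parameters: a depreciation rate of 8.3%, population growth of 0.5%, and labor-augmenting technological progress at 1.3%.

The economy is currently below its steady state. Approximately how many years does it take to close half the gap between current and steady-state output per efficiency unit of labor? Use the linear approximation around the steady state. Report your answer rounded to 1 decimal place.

Near the steady state the convergence rate is λ = (1 − α)(n + g + δ).
λ = (1 − 0.32) × 0.101 = 0.68 × 0.101 = 0.06868
Half-life = ln 2 / λ = 0.6931 / 0.06868 ≈ 10.09 years

t_½ ≈ 10.1 years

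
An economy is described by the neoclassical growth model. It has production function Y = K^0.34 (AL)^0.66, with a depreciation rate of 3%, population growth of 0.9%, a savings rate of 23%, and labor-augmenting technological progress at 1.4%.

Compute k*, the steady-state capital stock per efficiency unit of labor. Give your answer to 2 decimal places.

k* ≈ 9.24

Steady state requires s·f(k) = (n + g + δ)·k, i.e. s·k^α = (n + g + δ)·k.
Rearranging, k^(1−α) = s / (n + g + δ).
k^0.66 = 0.23 / (0.009 + 0.014 + 0.030) = 0.23 / 0.053 = 4.3396
k* = 4.3396^(1/0.66) ≈ 9.2434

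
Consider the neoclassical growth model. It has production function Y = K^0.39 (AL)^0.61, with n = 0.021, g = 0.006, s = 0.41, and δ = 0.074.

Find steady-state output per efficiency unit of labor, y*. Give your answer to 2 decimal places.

At the steady state, Δk = 0, so s·k^α = (n + g + δ)·k.
Dividing both sides by k: k^(1−α) = s / (n + g + δ).
k^0.61 = 0.41 / (0.021 + 0.006 + 0.074) = 0.41 / 0.101 = 4.0594
k* = 4.0594^(1/0.61) ≈ 9.9421
y* = (k*)^α = 9.9421^0.39 ≈ 2.4492

y* ≈ 2.45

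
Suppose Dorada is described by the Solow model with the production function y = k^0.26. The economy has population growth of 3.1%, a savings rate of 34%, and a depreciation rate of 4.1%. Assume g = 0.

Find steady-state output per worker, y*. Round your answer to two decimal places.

Steady state requires s·f(k) = (n + δ)·k, i.e. s·k^α = (n + δ)·k.
Dividing both sides by k: k^(1−α) = s / (n + δ).
k^0.74 = 0.34 / (0.031 + 0.041) = 0.34 / 0.072 = 4.7222
k* = 4.7222^(1/0.74) ≈ 8.1472
y* = (k*)^α = 8.1472^0.26 ≈ 1.7253

y* ≈ 1.73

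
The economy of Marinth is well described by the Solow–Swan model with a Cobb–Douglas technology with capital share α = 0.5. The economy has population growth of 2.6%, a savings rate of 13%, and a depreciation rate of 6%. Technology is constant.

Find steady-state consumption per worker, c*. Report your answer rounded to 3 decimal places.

Steady state requires s·f(k) = (n + δ)·k, i.e. s·k^α = (n + δ)·k.
Dividing both sides by k: k^(1−α) = s / (n + δ).
k^0.5 = 0.13 / (0.026 + 0.060) = 0.13 / 0.086 = 1.5116
k* = 1.5116^(1/0.5) ≈ 2.2849
y* = (k*)^α = 2.2849^0.5 ≈ 1.5116
c* = (1 − s)·y* = (1 − 0.13) × 1.5116 ≈ 1.3151

c* ≈ 1.315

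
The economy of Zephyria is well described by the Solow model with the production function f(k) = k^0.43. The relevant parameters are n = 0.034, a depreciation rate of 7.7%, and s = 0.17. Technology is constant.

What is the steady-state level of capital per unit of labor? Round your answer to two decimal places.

Steady state requires s·f(k) = (n + δ)·k, i.e. s·k^α = (n + δ)·k.
Rearranging, k^(1−α) = s / (n + δ).
k^0.57 = 0.17 / (0.034 + 0.077) = 0.17 / 0.111 = 1.5315
k* = 1.5315^(1/0.57) ≈ 2.1124

k* ≈ 2.11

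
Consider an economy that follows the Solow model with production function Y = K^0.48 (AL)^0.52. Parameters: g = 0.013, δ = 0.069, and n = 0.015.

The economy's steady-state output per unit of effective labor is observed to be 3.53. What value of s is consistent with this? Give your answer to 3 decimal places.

Steady state requires s·f(k) = (n + g + δ)·k, i.e. s·k^α = (n + g + δ)·k.
Since y* = [s/(n + g + δ)]^(α/(1−α)), we have s/(n + g + δ) = (y*)^((1−α)/α) = 3.53^1.0833 = 3.9211.
Therefore s = 3.9211 × (n + g + δ) = 3.9211 × 0.097 = 0.3803.

s ≈ 0.380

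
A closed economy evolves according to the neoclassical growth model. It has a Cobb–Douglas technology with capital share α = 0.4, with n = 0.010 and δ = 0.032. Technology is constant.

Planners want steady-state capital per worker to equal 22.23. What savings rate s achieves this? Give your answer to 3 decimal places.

In steady state, investment equals break-even investment: s·k^α = (n + δ)·k.
So s / (n + δ) = (k*)^(1−α) = 22.23^0.6 = 6.4293.
Therefore s = 6.4293 × (n + δ) = 6.4293 × 0.042 = 0.2700.

s ≈ 0.270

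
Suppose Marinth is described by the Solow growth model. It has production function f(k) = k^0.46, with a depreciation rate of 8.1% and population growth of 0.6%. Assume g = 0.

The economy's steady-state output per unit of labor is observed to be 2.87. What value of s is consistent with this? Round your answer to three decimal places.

s ≈ 0.300

Steady state requires s·f(k) = (n + δ)·k, i.e. s·k^α = (n + δ)·k.
Since y* = [s/(n + δ)]^(α/(1−α)), we have s/(n + δ) = (y*)^((1−α)/α) = 2.87^1.1739 = 3.4475.
Therefore s = 3.4475 × (n + δ) = 3.4475 × 0.087 = 0.2999.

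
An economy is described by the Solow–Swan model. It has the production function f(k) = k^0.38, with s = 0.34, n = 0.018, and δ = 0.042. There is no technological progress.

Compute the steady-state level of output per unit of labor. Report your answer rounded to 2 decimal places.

Steady state requires s·f(k) = (n + δ)·k, i.e. s·k^α = (n + δ)·k.
Dividing both sides by k: k^(1−α) = s / (n + δ).
k^0.62 = 0.34 / (0.018 + 0.042) = 0.34 / 0.060 = 5.6667
k* = 5.6667^(1/0.62) ≈ 16.4077
y* = (k*)^α = 16.4077^0.38 ≈ 2.8955

y* ≈ 2.90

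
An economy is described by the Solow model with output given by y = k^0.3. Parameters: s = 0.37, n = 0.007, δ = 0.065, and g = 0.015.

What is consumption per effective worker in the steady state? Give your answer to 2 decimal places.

c* = 1.17

At the steady state, Δk = 0, so s·k^α = (n + g + δ)·k.
Rearranging, k^(1−α) = s / (n + g + δ).
k^0.7 = 0.37 / (0.007 + 0.015 + 0.065) = 0.37 / 0.087 = 4.2529
k* = 4.2529^(1/0.7) ≈ 7.9090
y* = (k*)^α = 7.9090^0.3 ≈ 1.8597
c* = (1 − s)·y* = (1 − 0.37) × 1.8597 ≈ 1.1716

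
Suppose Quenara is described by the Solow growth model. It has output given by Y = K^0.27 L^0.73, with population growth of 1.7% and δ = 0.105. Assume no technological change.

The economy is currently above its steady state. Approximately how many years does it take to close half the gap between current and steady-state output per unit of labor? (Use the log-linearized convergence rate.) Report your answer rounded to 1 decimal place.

Near the steady state the convergence rate is λ = (1 − α)(n + δ).
λ = (1 − 0.27) × 0.122 = 0.73 × 0.122 = 0.08906
Half-life = ln 2 / λ = 0.6931 / 0.08906 ≈ 7.78 years

t_½ ≈ 7.8 years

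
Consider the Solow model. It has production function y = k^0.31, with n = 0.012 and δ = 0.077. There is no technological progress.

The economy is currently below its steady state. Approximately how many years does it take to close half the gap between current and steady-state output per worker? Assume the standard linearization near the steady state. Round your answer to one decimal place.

Near the steady state the convergence rate is λ = (1 − α)(n + δ).
λ = (1 − 0.31) × 0.089 = 0.69 × 0.089 = 0.06141
Half-life = ln 2 / λ = 0.6931 / 0.06141 ≈ 11.29 years

t_½ ≈ 11.3 years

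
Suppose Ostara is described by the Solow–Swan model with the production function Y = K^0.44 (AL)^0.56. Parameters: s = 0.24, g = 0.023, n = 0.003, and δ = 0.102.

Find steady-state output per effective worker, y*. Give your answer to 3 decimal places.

Steady state requires s·f(k) = (n + g + δ)·k, i.e. s·k^α = (n + g + δ)·k.
Rearranging, k^(1−α) = s / (n + g + δ).
k^0.56 = 0.24 / (0.003 + 0.023 + 0.102) = 0.24 / 0.128 = 1.8750
k* = 1.8750^(1/0.56) ≈ 3.0726
y* = (k*)^α = 3.0726^0.44 ≈ 1.6387

y* = 1.639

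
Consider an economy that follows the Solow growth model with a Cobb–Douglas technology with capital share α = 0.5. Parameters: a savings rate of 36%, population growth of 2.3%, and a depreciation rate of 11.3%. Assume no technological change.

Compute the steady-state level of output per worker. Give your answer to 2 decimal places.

y* = 2.65

At the steady state, Δk = 0, so s·k^α = (n + δ)·k.
Dividing both sides by k: k^(1−α) = s / (n + δ).
k^0.5 = 0.36 / (0.023 + 0.113) = 0.36 / 0.136 = 2.6471
k* = 2.6471^(1/0.5) ≈ 7.0071
y* = (k*)^α = 7.0071^0.5 ≈ 2.6471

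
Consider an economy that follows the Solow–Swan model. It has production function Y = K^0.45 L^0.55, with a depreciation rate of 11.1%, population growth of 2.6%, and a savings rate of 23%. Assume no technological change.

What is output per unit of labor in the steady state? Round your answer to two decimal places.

y* ≈ 1.53

Steady state requires s·f(k) = (n + δ)·k, i.e. s·k^α = (n + δ)·k.
Dividing both sides by k: k^(1−α) = s / (n + δ).
k^0.55 = 0.23 / (0.026 + 0.111) = 0.23 / 0.137 = 1.6788
k* = 1.6788^(1/0.55) ≈ 2.5650
y* = (k*)^α = 2.5650^0.45 ≈ 1.5279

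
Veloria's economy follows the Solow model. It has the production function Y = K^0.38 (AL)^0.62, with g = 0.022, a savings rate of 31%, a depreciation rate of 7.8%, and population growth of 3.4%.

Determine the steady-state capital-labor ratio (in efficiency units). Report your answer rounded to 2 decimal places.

In steady state, investment equals break-even investment: s·k^α = (n + g + δ)·k.
Rearranging, k^(1−α) = s / (n + g + δ).
k^0.62 = 0.31 / (0.034 + 0.022 + 0.078) = 0.31 / 0.134 = 2.3134
k* = 2.3134^(1/0.62) ≈ 3.8681

k* ≈ 3.87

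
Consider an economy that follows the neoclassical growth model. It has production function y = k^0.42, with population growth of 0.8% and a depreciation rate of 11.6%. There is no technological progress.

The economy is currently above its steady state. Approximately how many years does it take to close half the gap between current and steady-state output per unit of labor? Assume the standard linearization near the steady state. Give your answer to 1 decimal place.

t_½ ≈ 9.6 years

Near the steady state the convergence rate is λ = (1 − α)(n + δ).
λ = (1 − 0.42) × 0.124 = 0.58 × 0.124 = 0.07192
Half-life = ln 2 / λ = 0.6931 / 0.07192 ≈ 9.64 years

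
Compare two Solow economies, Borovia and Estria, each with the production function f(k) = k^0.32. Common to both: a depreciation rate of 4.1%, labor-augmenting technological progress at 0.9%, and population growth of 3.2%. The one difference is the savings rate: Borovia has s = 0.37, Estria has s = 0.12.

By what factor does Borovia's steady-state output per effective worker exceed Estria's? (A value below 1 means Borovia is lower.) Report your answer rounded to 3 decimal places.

ratio ≈ 1.699

Steady-state y* = [s/(n + g + δ)]^(α/(1−α)), so the ratio is [ (s_B/(n + g + δ)_B) / (s_E/(n + g + δ)_E) ]^0.4706.
s_B/(n + g + δ)_B = 0.37/0.082 = 4.5122; s_E/(n + g + δ)_E = 0.12/0.082 = 1.4634.
Ratio = (4.5122/1.4634)^0.4706 = 3.0834^0.4706 ≈ 1.6988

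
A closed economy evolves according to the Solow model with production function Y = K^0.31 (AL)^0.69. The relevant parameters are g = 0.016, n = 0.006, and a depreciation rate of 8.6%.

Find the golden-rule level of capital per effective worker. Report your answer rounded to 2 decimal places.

k_gold ≈ 4.61

The golden rule sets f'(k) = n + g + δ, i.e. α·k^(α−1) = n + g + δ.
So k^(1−α) = α / (n + g + δ) = 0.31 / 0.108 = 2.8704.
k_gold = 2.8704^(1/0.69) ≈ 4.6098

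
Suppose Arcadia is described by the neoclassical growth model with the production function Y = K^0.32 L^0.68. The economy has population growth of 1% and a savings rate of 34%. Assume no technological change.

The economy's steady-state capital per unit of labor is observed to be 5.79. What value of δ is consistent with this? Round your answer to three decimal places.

At the steady state, Δk = 0, so s·k^α = (n + δ)·k.
So s / (n + δ) = (k*)^(1−α) = 5.79^0.68 = 3.3008.
Therefore n + δ = s / 3.3008 = 0.34 / 3.3008 = 0.1030, so δ = 0.1030 − 0.010 = 0.0930.

δ ≈ 0.093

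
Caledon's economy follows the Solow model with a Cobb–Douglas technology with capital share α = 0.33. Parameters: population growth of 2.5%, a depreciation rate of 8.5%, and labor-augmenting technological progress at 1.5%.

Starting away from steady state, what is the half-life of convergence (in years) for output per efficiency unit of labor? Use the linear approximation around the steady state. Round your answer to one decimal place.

half-life ≈ 8.3 years

Near the steady state the convergence rate is λ = (1 − α)(n + g + δ).
λ = (1 − 0.33) × 0.125 = 0.67 × 0.125 = 0.08375
Half-life = ln 2 / λ = 0.6931 / 0.08375 ≈ 8.28 years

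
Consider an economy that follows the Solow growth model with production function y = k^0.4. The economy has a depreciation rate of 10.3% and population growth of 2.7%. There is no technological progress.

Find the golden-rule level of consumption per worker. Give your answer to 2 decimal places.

c_gold ≈ 1.27

At the golden rule, f'(k) = n + δ, so α·k^(α−1) = n + δ and k_gold = (α/(n + δ))^(1/(1−α)).
k_gold = (0.4/0.130)^(1/0.6) = 3.0769^1.6667 ≈ 6.5094
c_gold = f(k_gold) − (n + δ)·k_gold = 2.1155 − 0.130×6.5094 ≈ 1.2693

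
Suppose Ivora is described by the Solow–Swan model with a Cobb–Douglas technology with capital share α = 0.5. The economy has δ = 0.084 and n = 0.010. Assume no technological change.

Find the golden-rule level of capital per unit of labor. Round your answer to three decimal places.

The golden rule sets f'(k) = n + δ, i.e. α·k^(α−1) = n + δ.
So k^(1−α) = α / (n + δ) = 0.5 / 0.094 = 5.3191.
k_gold = 5.3191^(1/0.5) ≈ 28.2928

k_gold ≈ 28.293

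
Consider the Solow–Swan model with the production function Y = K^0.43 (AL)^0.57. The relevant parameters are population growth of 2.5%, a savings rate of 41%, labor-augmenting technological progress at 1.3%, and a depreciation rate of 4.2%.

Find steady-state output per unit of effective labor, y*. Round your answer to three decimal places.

In steady state, investment equals break-even investment: s·k^α = (n + g + δ)·k.
Dividing both sides by k: k^(1−α) = s / (n + g + δ).
k^0.57 = 0.41 / (0.025 + 0.013 + 0.042) = 0.41 / 0.080 = 5.1250
k* = 5.1250^(1/0.57) ≈ 17.5824
y* = (k*)^α = 17.5824^0.43 ≈ 3.4307

y* = 3.431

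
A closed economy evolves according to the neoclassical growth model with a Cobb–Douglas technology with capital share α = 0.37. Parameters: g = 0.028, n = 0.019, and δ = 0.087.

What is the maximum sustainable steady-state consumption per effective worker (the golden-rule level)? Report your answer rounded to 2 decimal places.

At the golden rule, f'(k) = n + g + δ, so α·k^(α−1) = n + g + δ and k_gold = (α/(n + g + δ))^(1/(1−α)).
k_gold = (0.37/0.134)^(1/0.63) = 2.7612^1.5873 ≈ 5.0137
c_gold = f(k_gold) − (n + g + δ)·k_gold = 1.8158 − 0.134×5.0137 ≈ 1.1440

c_gold ≈ 1.14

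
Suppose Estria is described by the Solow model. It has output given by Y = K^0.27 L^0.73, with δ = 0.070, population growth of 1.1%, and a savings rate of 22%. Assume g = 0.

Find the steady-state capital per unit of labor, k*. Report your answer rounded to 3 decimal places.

At the steady state, Δk = 0, so s·k^α = (n + δ)·k.
Rearranging, k^(1−α) = s / (n + δ).
k^0.73 = 0.22 / (0.011 + 0.070) = 0.22 / 0.081 = 2.7160
k* = 2.7160^(1/0.73) ≈ 3.9303

k* ≈ 3.930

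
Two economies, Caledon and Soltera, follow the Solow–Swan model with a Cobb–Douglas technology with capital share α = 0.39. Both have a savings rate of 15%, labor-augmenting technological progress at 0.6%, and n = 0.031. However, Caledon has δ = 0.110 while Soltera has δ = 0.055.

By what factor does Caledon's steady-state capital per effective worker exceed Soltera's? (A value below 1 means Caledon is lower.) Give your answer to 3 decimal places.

ratio ≈ 0.464

Steady-state k* = [s/(n + g + δ)]^(1/(1−α)), so the ratio is [ (s_C/(n + g + δ)_C) / (s_S/(n + g + δ)_S) ]^1.6393.
s_C/(n + g + δ)_C = 0.15/0.147 = 1.0204; s_S/(n + g + δ)_S = 0.15/0.092 = 1.6304.
Ratio = (1.0204/1.6304)^1.6393 = 0.6259^1.6393 ≈ 0.4639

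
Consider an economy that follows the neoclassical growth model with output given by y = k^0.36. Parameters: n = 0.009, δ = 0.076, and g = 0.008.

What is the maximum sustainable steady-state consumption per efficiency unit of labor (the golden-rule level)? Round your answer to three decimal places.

c_gold ≈ 1.370

At the golden rule, f'(k) = n + g + δ, so α·k^(α−1) = n + g + δ and k_gold = (α/(n + g + δ))^(1/(1−α)).
k_gold = (0.36/0.093)^(1/0.64) = 3.8710^1.5625 ≈ 8.2885
c_gold = f(k_gold) − (n + g + δ)·k_gold = 2.1412 − 0.093×8.2885 ≈ 1.3704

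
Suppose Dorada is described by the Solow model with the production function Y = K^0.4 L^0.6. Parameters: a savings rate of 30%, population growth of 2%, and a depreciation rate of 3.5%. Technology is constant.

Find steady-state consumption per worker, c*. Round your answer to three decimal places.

In steady state, investment equals break-even investment: s·k^α = (n + δ)·k.
Rearranging, k^(1−α) = s / (n + δ).
k^0.6 = 0.30 / (0.020 + 0.035) = 0.30 / 0.055 = 5.4545
k* = 5.4545^(1/0.6) ≈ 16.9015
y* = (k*)^α = 16.9015^0.4 ≈ 3.0986
c* = (1 − s)·y* = (1 − 0.30) × 3.0986 ≈ 2.1690

c* = 2.169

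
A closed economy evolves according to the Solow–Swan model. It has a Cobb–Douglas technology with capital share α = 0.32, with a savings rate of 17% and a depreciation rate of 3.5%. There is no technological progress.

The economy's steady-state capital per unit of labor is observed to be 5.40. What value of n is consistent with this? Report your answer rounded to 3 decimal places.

In steady state, investment equals break-even investment: s·k^α = (n + δ)·k.
So s / (n + δ) = (k*)^(1−α) = 5.40^0.68 = 3.1479.
Therefore n + δ = s / 3.1479 = 0.17 / 3.1479 = 0.0540, so n = 0.0540 − 0.035 = 0.0190.

n ≈ 0.019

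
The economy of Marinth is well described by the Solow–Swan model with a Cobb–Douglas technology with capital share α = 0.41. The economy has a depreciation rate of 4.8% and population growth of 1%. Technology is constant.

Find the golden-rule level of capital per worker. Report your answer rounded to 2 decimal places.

The golden rule sets f'(k) = n + δ, i.e. α·k^(α−1) = n + δ.
So k^(1−α) = α / (n + δ) = 0.41 / 0.058 = 7.0690.
k_gold = 7.0690^(1/0.59) ≈ 27.5163

k_gold ≈ 27.52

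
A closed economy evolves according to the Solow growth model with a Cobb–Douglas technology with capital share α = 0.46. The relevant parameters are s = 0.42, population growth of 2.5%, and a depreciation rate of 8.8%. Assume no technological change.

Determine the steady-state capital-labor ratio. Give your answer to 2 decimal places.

In steady state, investment equals break-even investment: s·k^α = (n + δ)·k.
Dividing both sides by k: k^(1−α) = s / (n + δ).
k^0.54 = 0.42 / (0.025 + 0.088) = 0.42 / 0.113 = 3.7168
k* = 3.7168^(1/0.54) ≈ 11.3728

k* = 11.37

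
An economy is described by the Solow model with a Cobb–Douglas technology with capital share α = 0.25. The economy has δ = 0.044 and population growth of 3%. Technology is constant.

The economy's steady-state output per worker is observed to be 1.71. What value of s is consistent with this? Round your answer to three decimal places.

s ≈ 0.370

At the steady state, Δk = 0, so s·k^α = (n + δ)·k.
Since y* = [s/(n + δ)]^(α/(1−α)), we have s/(n + δ) = (y*)^((1−α)/α) = 1.71^3 = 5.0002.
Therefore s = 5.0002 × (n + δ) = 5.0002 × 0.074 = 0.3700.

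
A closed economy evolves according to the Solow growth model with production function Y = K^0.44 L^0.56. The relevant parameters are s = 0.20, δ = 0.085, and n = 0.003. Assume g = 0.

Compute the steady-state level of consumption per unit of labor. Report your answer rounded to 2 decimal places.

c* ≈ 1.52

At the steady state, Δk = 0, so s·k^α = (n + δ)·k.
Rearranging, k^(1−α) = s / (n + δ).
k^0.56 = 0.20 / (0.003 + 0.085) = 0.20 / 0.088 = 2.2727
k* = 2.2727^(1/0.56) ≈ 4.3319
y* = (k*)^α = 4.3319^0.44 ≈ 1.9061
c* = (1 − s)·y* = (1 − 0.20) × 1.9061 ≈ 1.5249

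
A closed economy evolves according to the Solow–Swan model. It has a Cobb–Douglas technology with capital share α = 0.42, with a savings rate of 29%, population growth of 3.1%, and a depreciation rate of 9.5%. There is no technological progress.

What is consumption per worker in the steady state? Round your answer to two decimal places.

c* ≈ 1.30

Steady state requires s·f(k) = (n + δ)·k, i.e. s·k^α = (n + δ)·k.
Rearranging, k^(1−α) = s / (n + δ).
k^0.58 = 0.29 / (0.031 + 0.095) = 0.29 / 0.126 = 2.3016
k* = 2.3016^(1/0.58) ≈ 4.2091
y* = (k*)^α = 4.2091^0.42 ≈ 1.8288
c* = (1 − s)·y* = (1 − 0.29) × 1.8288 ≈ 1.2984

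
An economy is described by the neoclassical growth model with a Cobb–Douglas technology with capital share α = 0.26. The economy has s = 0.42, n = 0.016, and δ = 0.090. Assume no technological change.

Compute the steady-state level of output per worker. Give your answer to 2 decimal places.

y* = 1.62

Steady state requires s·f(k) = (n + δ)·k, i.e. s·k^α = (n + δ)·k.
Rearranging, k^(1−α) = s / (n + δ).
k^0.74 = 0.42 / (0.016 + 0.090) = 0.42 / 0.106 = 3.9623
k* = 3.9623^(1/0.74) ≈ 6.4274
y* = (k*)^α = 6.4274^0.26 ≈ 1.6221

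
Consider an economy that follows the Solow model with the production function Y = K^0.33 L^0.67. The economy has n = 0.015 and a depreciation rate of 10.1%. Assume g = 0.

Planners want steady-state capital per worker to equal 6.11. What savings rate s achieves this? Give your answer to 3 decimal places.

s ≈ 0.390

In steady state, investment equals break-even investment: s·k^α = (n + δ)·k.
So s / (n + δ) = (k*)^(1−α) = 6.11^0.67 = 3.3624.
Therefore s = 3.3624 × (n + δ) = 3.3624 × 0.116 = 0.3900.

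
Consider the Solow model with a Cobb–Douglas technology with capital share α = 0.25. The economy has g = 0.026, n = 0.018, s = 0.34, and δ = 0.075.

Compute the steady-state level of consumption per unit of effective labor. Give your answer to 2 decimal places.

At the steady state, Δk = 0, so s·k^α = (n + g + δ)·k.
Dividing both sides by k: k^(1−α) = s / (n + g + δ).
k^0.75 = 0.34 / (0.018 + 0.026 + 0.075) = 0.34 / 0.119 = 2.8571
k* = 2.8571^(1/0.75) ≈ 4.0542
y* = (k*)^α = 4.0542^0.25 ≈ 1.4190
c* = (1 − s)·y* = (1 − 0.34) × 1.4190 ≈ 0.9365

c* ≈ 0.94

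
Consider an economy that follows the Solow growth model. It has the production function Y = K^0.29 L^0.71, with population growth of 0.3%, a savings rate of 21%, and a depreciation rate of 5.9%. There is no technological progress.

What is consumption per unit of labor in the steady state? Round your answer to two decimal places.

Steady state requires s·f(k) = (n + δ)·k, i.e. s·k^α = (n + δ)·k.
Dividing both sides by k: k^(1−α) = s / (n + δ).
k^0.71 = 0.21 / (0.003 + 0.059) = 0.21 / 0.062 = 3.3871
k* = 3.3871^(1/0.71) ≈ 5.5749
y* = (k*)^α = 5.5749^0.29 ≈ 1.6459
c* = (1 − s)·y* = (1 − 0.21) × 1.6459 ≈ 1.3003

c* = 1.30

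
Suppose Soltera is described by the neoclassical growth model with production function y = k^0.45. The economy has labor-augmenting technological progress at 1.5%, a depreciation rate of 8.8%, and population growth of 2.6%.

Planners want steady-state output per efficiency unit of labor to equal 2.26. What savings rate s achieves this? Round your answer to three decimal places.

At the steady state, Δk = 0, so s·k^α = (n + g + δ)·k.
Since y* = [s/(n + g + δ)]^(α/(1−α)), we have s/(n + g + δ) = (y*)^((1−α)/α) = 2.26^1.2222 = 2.7089.
Therefore s = 2.7089 × (n + g + δ) = 2.7089 × 0.129 = 0.3494.

s ≈ 0.349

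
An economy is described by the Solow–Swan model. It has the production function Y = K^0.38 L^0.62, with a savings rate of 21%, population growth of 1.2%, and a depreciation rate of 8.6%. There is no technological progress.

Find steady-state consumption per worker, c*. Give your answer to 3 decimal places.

At the steady state, Δk = 0, so s·k^α = (n + δ)·k.
Dividing both sides by k: k^(1−α) = s / (n + δ).
k^0.62 = 0.21 / (0.012 + 0.086) = 0.21 / 0.098 = 2.1429
k* = 2.1429^(1/0.62) ≈ 3.4188
y* = (k*)^α = 3.4188^0.38 ≈ 1.5954
c* = (1 − s)·y* = (1 − 0.21) × 1.5954 ≈ 1.2604

c* = 1.260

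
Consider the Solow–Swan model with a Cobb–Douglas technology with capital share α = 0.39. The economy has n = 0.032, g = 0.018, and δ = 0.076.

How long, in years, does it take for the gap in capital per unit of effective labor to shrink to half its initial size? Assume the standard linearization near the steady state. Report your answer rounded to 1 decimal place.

Near the steady state the convergence rate is λ = (1 − α)(n + g + δ).
λ = (1 − 0.39) × 0.126 = 0.61 × 0.126 = 0.07686
Half-life = ln 2 / λ = 0.6931 / 0.07686 ≈ 9.02 years

half-life ≈ 9.0 years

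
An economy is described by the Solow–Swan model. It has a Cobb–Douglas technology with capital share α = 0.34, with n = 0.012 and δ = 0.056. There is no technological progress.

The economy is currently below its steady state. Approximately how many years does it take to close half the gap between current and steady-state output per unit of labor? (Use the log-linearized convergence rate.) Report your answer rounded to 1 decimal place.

Near the steady state the convergence rate is λ = (1 − α)(n + δ).
λ = (1 − 0.34) × 0.068 = 0.66 × 0.068 = 0.04488
Half-life = ln 2 / λ = 0.6931 / 0.04488 ≈ 15.44 years

half-life ≈ 15.4 years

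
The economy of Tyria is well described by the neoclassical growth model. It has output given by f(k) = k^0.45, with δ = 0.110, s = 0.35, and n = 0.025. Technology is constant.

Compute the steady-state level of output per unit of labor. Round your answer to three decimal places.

At the steady state, Δk = 0, so s·k^α = (n + δ)·k.
Dividing both sides by k: k^(1−α) = s / (n + δ).
k^0.55 = 0.35 / (0.025 + 0.110) = 0.35 / 0.135 = 2.5926
k* = 2.5926^(1/0.55) ≈ 5.6526
y* = (k*)^α = 5.6526^0.45 ≈ 2.1803

y* ≈ 2.180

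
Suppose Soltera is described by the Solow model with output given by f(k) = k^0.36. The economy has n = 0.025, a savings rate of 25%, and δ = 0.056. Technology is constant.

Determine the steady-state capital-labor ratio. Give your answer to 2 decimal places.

k* = 5.82

In steady state, investment equals break-even investment: s·k^α = (n + δ)·k.
Dividing both sides by k: k^(1−α) = s / (n + δ).
k^0.64 = 0.25 / (0.025 + 0.056) = 0.25 / 0.081 = 3.0864
k* = 3.0864^(1/0.64) ≈ 5.8179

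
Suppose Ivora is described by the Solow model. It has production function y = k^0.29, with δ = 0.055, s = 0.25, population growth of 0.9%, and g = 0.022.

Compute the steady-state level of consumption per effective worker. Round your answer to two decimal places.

c* = 1.16

In steady state, investment equals break-even investment: s·k^α = (n + g + δ)·k.
Dividing both sides by k: k^(1−α) = s / (n + g + δ).
k^0.71 = 0.25 / (0.009 + 0.022 + 0.055) = 0.25 / 0.086 = 2.9070
k* = 2.9070^(1/0.71) ≈ 4.4951
y* = (k*)^α = 4.4951^0.29 ≈ 1.5463
c* = (1 − s)·y* = (1 − 0.25) × 1.5463 ≈ 1.1597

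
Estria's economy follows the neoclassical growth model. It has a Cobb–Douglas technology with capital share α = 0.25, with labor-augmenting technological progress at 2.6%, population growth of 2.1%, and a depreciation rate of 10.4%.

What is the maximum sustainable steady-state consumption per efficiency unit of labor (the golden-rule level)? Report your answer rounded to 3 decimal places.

c_gold ≈ 0.887

At the golden rule, f'(k) = n + g + δ, so α·k^(α−1) = n + g + δ and k_gold = (α/(n + g + δ))^(1/(1−α)).
k_gold = (0.25/0.151)^(1/0.75) = 1.6556^1.3333 ≈ 1.9585
c_gold = f(k_gold) − (n + g + δ)·k_gold = 1.1830 − 0.151×1.9585 ≈ 0.8873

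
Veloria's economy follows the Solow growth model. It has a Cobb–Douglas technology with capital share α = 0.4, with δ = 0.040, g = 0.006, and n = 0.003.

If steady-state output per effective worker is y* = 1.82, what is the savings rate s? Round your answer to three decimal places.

Steady state requires s·f(k) = (n + g + δ)·k, i.e. s·k^α = (n + g + δ)·k.
Since y* = [s/(n + g + δ)]^(α/(1−α)), we have s/(n + g + δ) = (y*)^((1−α)/α) = 1.82^1.5 = 2.4553.
Therefore s = 2.4553 × (n + g + δ) = 2.4553 × 0.049 = 0.1203.

s ≈ 0.120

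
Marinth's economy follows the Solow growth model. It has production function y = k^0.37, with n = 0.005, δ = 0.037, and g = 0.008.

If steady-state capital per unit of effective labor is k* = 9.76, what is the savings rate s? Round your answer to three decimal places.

s ≈ 0.210

At the steady state, Δk = 0, so s·k^α = (n + g + δ)·k.
So s / (n + g + δ) = (k*)^(1−α) = 9.76^0.63 = 4.2010.
Therefore s = 4.2010 × (n + g + δ) = 4.2010 × 0.050 = 0.2101.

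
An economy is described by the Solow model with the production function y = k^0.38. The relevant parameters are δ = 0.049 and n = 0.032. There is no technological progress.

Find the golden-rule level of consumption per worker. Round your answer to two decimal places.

c_gold ≈ 1.60

At the golden rule, f'(k) = n + δ, so α·k^(α−1) = n + δ and k_gold = (α/(n + δ))^(1/(1−α)).
k_gold = (0.38/0.081)^(1/0.62) = 4.6914^1.6129 ≈ 12.0988
c_gold = f(k_gold) − (n + δ)·k_gold = 2.5789 − 0.081×12.0988 ≈ 1.5989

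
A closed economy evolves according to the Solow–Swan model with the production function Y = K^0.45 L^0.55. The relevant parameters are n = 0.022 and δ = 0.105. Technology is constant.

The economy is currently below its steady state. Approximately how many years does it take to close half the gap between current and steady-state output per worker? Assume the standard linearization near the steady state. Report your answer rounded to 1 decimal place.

half-life ≈ 9.9 years

Near the steady state the convergence rate is λ = (1 − α)(n + δ).
λ = (1 − 0.45) × 0.127 = 0.55 × 0.127 = 0.06985
Half-life = ln 2 / λ = 0.6931 / 0.06985 ≈ 9.92 years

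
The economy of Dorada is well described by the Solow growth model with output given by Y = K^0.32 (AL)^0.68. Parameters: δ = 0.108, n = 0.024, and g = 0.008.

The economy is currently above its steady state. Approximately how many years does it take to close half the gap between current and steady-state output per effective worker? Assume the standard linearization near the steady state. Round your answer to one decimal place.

Near the steady state the convergence rate is λ = (1 − α)(n + g + δ).
λ = (1 − 0.32) × 0.140 = 0.68 × 0.140 = 0.0952
Half-life = ln 2 / λ = 0.6931 / 0.0952 ≈ 7.28 years

t_½ ≈ 7.3 years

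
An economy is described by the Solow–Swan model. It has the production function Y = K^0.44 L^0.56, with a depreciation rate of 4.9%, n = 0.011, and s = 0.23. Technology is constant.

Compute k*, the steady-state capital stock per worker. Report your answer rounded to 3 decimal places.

k* ≈ 11.018

Steady state requires s·f(k) = (n + δ)·k, i.e. s·k^α = (n + δ)·k.
Rearranging, k^(1−α) = s / (n + δ).
k^0.56 = 0.23 / (0.011 + 0.049) = 0.23 / 0.060 = 3.8333
k* = 3.8333^(1/0.56) ≈ 11.0178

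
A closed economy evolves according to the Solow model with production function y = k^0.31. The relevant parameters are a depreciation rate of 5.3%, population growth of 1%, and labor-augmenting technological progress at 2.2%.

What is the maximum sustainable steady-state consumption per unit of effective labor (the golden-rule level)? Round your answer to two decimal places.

c_gold ≈ 1.23

At the golden rule, f'(k) = n + g + δ, so α·k^(α−1) = n + g + δ and k_gold = (α/(n + g + δ))^(1/(1−α)).
k_gold = (0.31/0.085)^(1/0.69) = 3.6471^1.4493 ≈ 6.5228
c_gold = f(k_gold) − (n + g + δ)·k_gold = 1.7884 − 0.085×6.5228 ≈ 1.2340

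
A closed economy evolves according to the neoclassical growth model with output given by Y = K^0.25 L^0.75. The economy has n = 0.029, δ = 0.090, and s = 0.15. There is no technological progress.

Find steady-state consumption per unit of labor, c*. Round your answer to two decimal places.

c* = 0.92

In steady state, investment equals break-even investment: s·k^α = (n + δ)·k.
Dividing both sides by k: k^(1−α) = s / (n + δ).
k^0.75 = 0.15 / (0.029 + 0.090) = 0.15 / 0.119 = 1.2605
k* = 1.2605^(1/0.75) ≈ 1.3616
y* = (k*)^α = 1.3616^0.25 ≈ 1.0802
c* = (1 − s)·y* = (1 − 0.15) × 1.0802 ≈ 0.9182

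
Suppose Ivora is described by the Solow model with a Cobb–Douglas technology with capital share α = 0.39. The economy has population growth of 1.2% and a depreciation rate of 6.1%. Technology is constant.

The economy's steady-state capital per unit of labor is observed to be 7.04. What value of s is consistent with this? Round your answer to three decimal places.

Steady state requires s·f(k) = (n + δ)·k, i.e. s·k^α = (n + δ)·k.
So s / (n + δ) = (k*)^(1−α) = 7.04^0.61 = 3.2887.
Therefore s = 3.2887 × (n + δ) = 3.2887 × 0.073 = 0.2401.

s ≈ 0.240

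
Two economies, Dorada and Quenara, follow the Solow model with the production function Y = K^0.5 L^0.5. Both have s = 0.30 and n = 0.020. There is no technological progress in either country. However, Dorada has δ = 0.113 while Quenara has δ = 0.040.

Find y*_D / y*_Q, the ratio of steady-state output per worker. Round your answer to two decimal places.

y*_D / y*_Q ≈ 0.45

Steady-state y* = [s/(n + δ)]^(α/(1−α)), so the ratio is [ (s_D/(n + δ)_D) / (s_Q/(n + δ)_Q) ]^1.
s_D/(n + δ)_D = 0.30/0.133 = 2.2556; s_Q/(n + δ)_Q = 0.30/0.060 = 5.0000.
Ratio = (2.2556/5.0000)^1 = 0.4511^1 ≈ 0.4511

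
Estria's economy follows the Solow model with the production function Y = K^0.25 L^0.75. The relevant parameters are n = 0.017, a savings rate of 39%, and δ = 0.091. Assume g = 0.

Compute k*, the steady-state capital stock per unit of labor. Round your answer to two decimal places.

Steady state requires s·f(k) = (n + δ)·k, i.e. s·k^α = (n + δ)·k.
Rearranging, k^(1−α) = s / (n + δ).
k^0.75 = 0.39 / (0.017 + 0.091) = 0.39 / 0.108 = 3.6111
k* = 3.6111^(1/0.75) ≈ 5.5401

k* = 5.54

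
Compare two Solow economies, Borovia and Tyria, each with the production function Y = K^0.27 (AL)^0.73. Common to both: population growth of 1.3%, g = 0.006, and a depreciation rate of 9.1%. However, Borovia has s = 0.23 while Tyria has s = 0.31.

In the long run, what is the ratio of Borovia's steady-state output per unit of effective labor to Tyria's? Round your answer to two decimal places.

Steady-state y* = [s/(n + g + δ)]^(α/(1−α)), so the ratio is [ (s_B/(n + g + δ)_B) / (s_T/(n + g + δ)_T) ]^0.3699.
s_B/(n + g + δ)_B = 0.23/0.110 = 2.0909; s_T/(n + g + δ)_T = 0.31/0.110 = 2.8182.
Ratio = (2.0909/2.8182)^0.3699 = 0.7419^0.3699 ≈ 0.8954

ratio ≈ 0.90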